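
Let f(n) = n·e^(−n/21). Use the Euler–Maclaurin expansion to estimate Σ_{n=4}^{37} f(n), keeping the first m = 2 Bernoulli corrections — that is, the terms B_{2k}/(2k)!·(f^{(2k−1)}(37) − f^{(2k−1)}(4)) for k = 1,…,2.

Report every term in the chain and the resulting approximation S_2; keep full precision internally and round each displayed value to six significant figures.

The integral term ∫_4^37 x·e^(−x/21) dx = 224.795.
Boundary: ½(f(4) + f(37)) = ½(3.30626 + 6.35355) = 4.82990.
Running total after boundary: 229.625.
Correction k=1: B_{2}/2! · (f^{(1)}(37) − f^{(1)}(4)) = 1/12 · (-0.130832 − 0.669124) = -0.0666631.
Partial sum through k=1: 229.558.
Correction k=2: B_{4}/4! · (f^{(3)}(37) − f^{(3)}(4)) = −1/720 · (0.000482092 − 0.00526588) = 6.64416e-06.

S_2 ≈ 229.558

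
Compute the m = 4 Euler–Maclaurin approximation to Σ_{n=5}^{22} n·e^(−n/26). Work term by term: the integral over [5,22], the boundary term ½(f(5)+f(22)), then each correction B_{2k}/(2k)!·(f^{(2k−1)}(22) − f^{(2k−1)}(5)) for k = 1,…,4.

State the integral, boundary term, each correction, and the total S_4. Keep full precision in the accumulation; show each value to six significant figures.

The integral term ∫_5^22 x·e^(−x/26) dx = 129.523.
Boundary: ½(f(5) + f(22)) = ½(4.12526 + 9.43936) = 6.78231.
So far: 136.306.
k=1: B_{2}/(2)! × [f^{(1)}(22) − f^{(1)}(5)] = 1/12 × (0.0660095 − 0.666389) = -0.0500316.
Running total after k=1: 136.256.
k=2: B_{4}/(4)! × [f^{(3)}(22) − f^{(3)}(5)] = −1/720 × (0.00136706 − 0.00342677) = 2.86070e-06.
Running total after k=2: 136.256.
k=3: B_{6}/(6)! × [f^{(5)}(22) − f^{(5)}(5)] = 1/30240 × (3.90011e-06 − 8.68011e-06) = -1.58069e-10.
Running total after k=3: 136.256.
k=4: B_{8}/(8)! × [f^{(7)}(22) − f^{(7)}(5)] = −1/1209600 × (8.54725e-09 − 1.81820e-08) = 7.96523e-15.

S_4 ≈ 136.256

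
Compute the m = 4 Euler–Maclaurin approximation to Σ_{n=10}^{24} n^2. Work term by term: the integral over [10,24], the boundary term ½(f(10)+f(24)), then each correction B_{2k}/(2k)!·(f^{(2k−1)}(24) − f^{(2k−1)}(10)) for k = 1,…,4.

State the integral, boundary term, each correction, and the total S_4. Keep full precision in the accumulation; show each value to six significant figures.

Integral: ∫_10^24 x^2 dx = 4274.67.
Endpoint term: (f(10) + f(24))/2 = (100.000 + 576.000)/2 = 338.000.
So far: 4612.67.
Order-1 term: 1/12 · (48.0000 − 20.0000) = 2.33333.
Running total after k=1: 4615.00.
Order-2 term: −1/720 · (0.00000 − 0.00000) = 0.00000.
Running total after k=2: 4615.00.
Order-3 term: 1/30240 · (0.00000 − 0.00000) = 0.00000.
Running total after k=3: 4615.00.
Order-4 term: −1/1209600 · (0.00000 − 0.00000) = 0.00000.

S_4 ≈ 4615.00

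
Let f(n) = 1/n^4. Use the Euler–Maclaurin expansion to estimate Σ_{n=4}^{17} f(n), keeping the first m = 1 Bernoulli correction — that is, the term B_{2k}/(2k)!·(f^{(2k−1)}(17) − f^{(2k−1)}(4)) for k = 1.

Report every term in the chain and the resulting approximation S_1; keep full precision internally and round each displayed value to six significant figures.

The integral term ∫_4^17 1/x^4 dx = 0.00514049.
½[f(4) + f(17)] = ½[0.00390625 + 1.19730e-05] = 0.00195911.
So far: 0.00709960.
Order-1 term: 1/12 · (-2.81719e-06 − (-0.00390625)) = 0.000325286.

S_1 ≈ 0.00742488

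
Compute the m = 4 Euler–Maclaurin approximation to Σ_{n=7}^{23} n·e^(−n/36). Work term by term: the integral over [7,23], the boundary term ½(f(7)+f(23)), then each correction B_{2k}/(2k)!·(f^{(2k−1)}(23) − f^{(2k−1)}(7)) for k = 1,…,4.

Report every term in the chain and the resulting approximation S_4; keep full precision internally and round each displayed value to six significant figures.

S_4 ≈ 162.154

The integral term ∫_7^23 x·e^(−x/36) dx = 153.242.
½[f(7) + f(23)] = ½[5.76304 + 12.1412] = 8.95213.
Running total after boundary: 162.194.
k=1: B_{2}/(2)! × [f^{(1)}(23) − f^{(1)}(7)] = 1/12 × (0.190623 − 0.663207) = -0.0393820.
Partial sum through k=1: 162.154.
k=2: B_{4}/(4)! × [f^{(3)}(23) − f^{(3)}(7)] = −1/720 × (0.000961713 − 0.00178225) = 1.13963e-06.
Partial sum through k=2: 162.154.
k=3: B_{6}/(6)! × [f^{(5)}(23) − f^{(5)}(7)] = 1/30240 × (1.37063e-06 − 2.35552e-06) = -3.25691e-11.
Partial sum through k=3: 162.154.
k=4: B_{8}/(8)! × [f^{(7)}(23) − f^{(7)}(7)] = −1/1209600 × (1.54260e-09 − 2.57396e-09) = 8.52652e-16.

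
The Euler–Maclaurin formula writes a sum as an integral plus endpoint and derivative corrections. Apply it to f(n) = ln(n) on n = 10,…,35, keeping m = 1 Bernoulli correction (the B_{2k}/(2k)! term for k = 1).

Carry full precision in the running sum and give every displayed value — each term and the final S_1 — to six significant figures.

Integral: ∫_10^35 ln(x) dx = 76.4113.
Boundary: ½(f(10) + f(35)) = ½(2.30259 + 3.55535) = 2.92897.
Running total after boundary: 79.3403.
Order-1 term: 1/12 · (0.0285714 − 0.100000) = -0.00595238.

S_1 ≈ 79.3343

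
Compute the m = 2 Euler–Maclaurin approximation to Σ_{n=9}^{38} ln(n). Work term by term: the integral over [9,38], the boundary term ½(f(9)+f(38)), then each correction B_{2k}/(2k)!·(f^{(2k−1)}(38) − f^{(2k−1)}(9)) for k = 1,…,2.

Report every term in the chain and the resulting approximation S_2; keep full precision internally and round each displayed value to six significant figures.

The integral term ∫_9^38 ln(x) dx = 89.4533.
Boundary: ½(f(9) + f(38)) = ½(2.19722 + 3.63759) = 2.91741.
Running total after boundary: 92.3707.
k=1: B_{2}/(2)! × [f^{(1)}(38) − f^{(1)}(9)] = 1/12 × (0.0263158 − 0.111111) = -0.00706628.
After k=1: 92.3636.
k=2: B_{4}/(4)! × [f^{(3)}(38) − f^{(3)}(9)] = −1/720 × (3.64485e-05 − 0.00274348) = 3.75977e-06.

S_2 ≈ 92.3636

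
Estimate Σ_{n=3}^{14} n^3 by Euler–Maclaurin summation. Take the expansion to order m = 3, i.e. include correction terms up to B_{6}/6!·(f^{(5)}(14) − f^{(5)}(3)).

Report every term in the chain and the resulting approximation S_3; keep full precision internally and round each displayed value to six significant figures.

S_3 ≈ 11016.0

The integral term ∫_3^14 x^3 dx = 9583.75.
Boundary: ½(f(3) + f(14)) = ½(27.0000 + 2744.00) = 1385.50.
So far: 10969.2.
Correction k=1: B_{2}/2! · (f^{(1)}(14) − f^{(1)}(3)) = 1/12 · (588.000 − 27.0000) = 46.7500.
After k=1: 11016.0.
Correction k=2: B_{4}/4! · (f^{(3)}(14) − f^{(3)}(3)) = −1/720 · (6.00000 − 6.00000) = 0.00000.
After k=2: 11016.0.
Correction k=3: B_{6}/6! · (f^{(5)}(14) − f^{(5)}(3)) = 1/30240 · (0.00000 − 0.00000) = 0.00000.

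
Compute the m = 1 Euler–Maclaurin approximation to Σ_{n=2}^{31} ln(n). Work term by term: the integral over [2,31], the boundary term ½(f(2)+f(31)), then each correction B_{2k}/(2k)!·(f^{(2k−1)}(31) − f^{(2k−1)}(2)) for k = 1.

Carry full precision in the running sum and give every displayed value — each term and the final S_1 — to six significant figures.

S_1 ≈ 78.0919

∫_2^31 ln(x) dx evaluates to 76.0673.
Boundary: ½(f(2) + f(31)) = ½(0.693147 + 3.43399) = 2.06357.
Running total after boundary: 78.1309.
Correction k=1: B_{2}/2! · (f^{(1)}(31) − f^{(1)}(2)) = 1/12 · (0.0322581 − 0.500000) = -0.0389785.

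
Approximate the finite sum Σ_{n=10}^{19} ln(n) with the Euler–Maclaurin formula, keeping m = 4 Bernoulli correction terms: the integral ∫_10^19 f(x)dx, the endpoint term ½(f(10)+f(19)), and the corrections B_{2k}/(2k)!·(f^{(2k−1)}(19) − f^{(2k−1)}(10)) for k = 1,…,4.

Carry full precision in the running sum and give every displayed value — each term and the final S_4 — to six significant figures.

S_4 ≈ 26.5381

∫_10^19 ln(x) dx evaluates to 23.9185.
½[f(10) + f(19)] = ½[2.30259 + 2.94444] = 2.62351.
Integral + boundary = 26.5420.
k=1: B_{2}/(2)! × [f^{(1)}(19) − f^{(1)}(10)] = 1/12 × (0.0526316 − 0.100000) = -0.00394737.
Partial sum through k=1: 26.5381.
k=2: B_{4}/(4)! × [f^{(3)}(19) − f^{(3)}(10)] = −1/720 × (0.000291588 − 0.00200000) = 2.37279e-06.
Partial sum through k=2: 26.5381.
k=3: B_{6}/(6)! × [f^{(5)}(19) − f^{(5)}(10)] = 1/30240 × (9.69267e-06 − 0.000240000) = -7.61598e-09.
Partial sum through k=3: 26.5381.
k=4: B_{8}/(8)! × [f^{(7)}(19) − f^{(7)}(10)] = −1/1209600 × (8.05485e-07 − 7.20000e-05) = 5.88579e-11.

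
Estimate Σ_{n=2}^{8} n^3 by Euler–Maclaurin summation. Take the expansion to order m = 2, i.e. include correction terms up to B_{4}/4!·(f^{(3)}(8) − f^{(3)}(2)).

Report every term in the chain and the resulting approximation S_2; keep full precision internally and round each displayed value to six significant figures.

S_2 ≈ 1295.00

∫_2^8 x^3 dx evaluates to 1020.00.
Endpoint term: (f(2) + f(8))/2 = (8.00000 + 512.000)/2 = 260.000.
Running total after boundary: 1280.00.
Correction k=1: B_{2}/2! · (f^{(1)}(8) − f^{(1)}(2)) = 1/12 · (192.000 − 12.0000) = 15.0000.
Partial sum through k=1: 1295.00.
Correction k=2: B_{4}/4! · (f^{(3)}(8) − f^{(3)}(2)) = −1/720 · (6.00000 − 6.00000) = 0.00000.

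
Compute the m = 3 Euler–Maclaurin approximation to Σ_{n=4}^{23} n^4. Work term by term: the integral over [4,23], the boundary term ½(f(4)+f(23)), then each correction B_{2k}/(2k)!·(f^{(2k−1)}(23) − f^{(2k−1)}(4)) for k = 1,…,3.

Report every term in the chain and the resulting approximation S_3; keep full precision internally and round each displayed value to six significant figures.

S_3 ≈ 1.43115e+06

The integral term ∫_4^23 x^4 dx = 1.28706e+06.
½[f(4) + f(23)] = ½[256.000 + 279841] = 140048.
So far: 1.42711e+06.
Correction k=1: B_{2}/2! · (f^{(1)}(23) − f^{(1)}(4)) = 1/12 · (48668.0 − 256.000) = 4034.33.
After k=1: 1.43115e+06.
Correction k=2: B_{4}/4! · (f^{(3)}(23) − f^{(3)}(4)) = −1/720 · (552.000 − 96.0000) = -0.633333.
After k=2: 1.43115e+06.
Correction k=3: B_{6}/6! · (f^{(5)}(23) − f^{(5)}(4)) = 1/30240 · (0.00000 − 0.00000) = 0.00000.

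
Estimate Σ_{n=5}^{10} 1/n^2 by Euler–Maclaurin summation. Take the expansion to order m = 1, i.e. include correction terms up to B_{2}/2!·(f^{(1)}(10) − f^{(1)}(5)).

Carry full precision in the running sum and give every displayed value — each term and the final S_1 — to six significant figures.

S_1 ≈ 0.126167

Integral: ∫_5^10 1/x^2 dx = 0.100000.
Boundary: ½(f(5) + f(10)) = ½(0.0400000 + 0.0100000) = 0.0250000.
Integral + boundary = 0.125000.
Correction k=1: B_{2}/2! · (f^{(1)}(10) − f^{(1)}(5)) = 1/12 · (-0.00200000 − (-0.0160000)) = 0.00116667.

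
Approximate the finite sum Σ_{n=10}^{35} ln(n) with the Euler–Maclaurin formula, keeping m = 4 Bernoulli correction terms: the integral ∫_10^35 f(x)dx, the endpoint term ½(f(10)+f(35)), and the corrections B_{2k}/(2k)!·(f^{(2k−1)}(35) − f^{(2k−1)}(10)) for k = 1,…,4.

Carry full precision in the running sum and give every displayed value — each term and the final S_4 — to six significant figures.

S_4 ≈ 79.3343

∫_10^35 ln(x) dx evaluates to 76.4113.
½[f(10) + f(35)] = ½[2.30259 + 3.55535] = 2.92897.
Integral + boundary = 79.3403.
k=1: B_{2}/(2)! × [f^{(1)}(35) − f^{(1)}(10)] = 1/12 × (0.0285714 − 0.100000) = -0.00595238.
After k=1: 79.3343.
k=2: B_{4}/(4)! × [f^{(3)}(35) − f^{(3)}(10)] = −1/720 × (4.66472e-05 − 0.00200000) = 2.71299e-06.
After k=2: 79.3343.
k=3: B_{6}/(6)! × [f^{(5)}(35) − f^{(5)}(10)] = 1/30240 × (4.56952e-07 − 0.000240000) = -7.92140e-09.
After k=3: 79.3343.
k=4: B_{8}/(8)! × [f^{(7)}(35) − f^{(7)}(10)] = −1/1209600 × (1.11907e-08 − 7.20000e-05) = 5.95146e-11.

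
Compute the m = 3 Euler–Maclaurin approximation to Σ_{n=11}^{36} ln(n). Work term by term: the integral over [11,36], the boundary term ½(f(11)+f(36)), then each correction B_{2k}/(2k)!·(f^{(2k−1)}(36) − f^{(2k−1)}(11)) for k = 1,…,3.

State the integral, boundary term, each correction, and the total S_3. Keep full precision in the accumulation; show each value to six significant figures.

∫_11^36 ln(x) dx evaluates to 77.6298.
Boundary: ½(f(11) + f(36)) = ½(2.39790 + 3.58352) = 2.99071.
So far: 80.6205.
Correction k=1: B_{2}/2! · (f^{(1)}(36) − f^{(1)}(11)) = 1/12 · (0.0277778 − 0.0909091) = -0.00526094.
Partial sum through k=1: 80.6153.
Correction k=2: B_{4}/4! · (f^{(3)}(36) − f^{(3)}(11)) = −1/720 · (4.28669e-05 − 0.00150263) = 2.02745e-06.
Partial sum through k=2: 80.6153.
Correction k=3: B_{6}/6! · (f^{(5)}(36) − f^{(5)}(11)) = 1/30240 · (3.96916e-07 − 0.000149021) = -4.91482e-09.

S_3 ≈ 80.6153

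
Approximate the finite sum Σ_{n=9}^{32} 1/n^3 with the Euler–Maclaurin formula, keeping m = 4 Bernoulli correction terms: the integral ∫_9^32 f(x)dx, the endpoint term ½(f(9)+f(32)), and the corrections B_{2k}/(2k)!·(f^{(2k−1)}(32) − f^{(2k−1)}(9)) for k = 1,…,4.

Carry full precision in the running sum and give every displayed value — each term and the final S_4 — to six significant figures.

S_4 ≈ 0.00642340

Integral: ∫_9^32 1/x^3 dx = 0.00568456.
Boundary: ½(f(9) + f(32)) = ½(0.00137174 + 3.05176e-05) = 0.000701130.
Integral + boundary = 0.00638569.
Order-1 term: 1/12 · (-2.86102e-06 − (-0.000457247)) = 3.78655e-05.
After k=1: 0.00642355.
Order-2 term: −1/720 · (-5.58794e-08 − (-0.000112901)) = -1.56729e-07.
After k=2: 0.00642340.
Order-3 term: 1/30240 · (-2.29193e-09 − (-5.85410e-05)) = 1.93581e-09.
After k=3: 0.00642340.
Order-4 term: −1/1209600 · (-1.61151e-10 − (-5.20365e-05)) = -4.30194e-11.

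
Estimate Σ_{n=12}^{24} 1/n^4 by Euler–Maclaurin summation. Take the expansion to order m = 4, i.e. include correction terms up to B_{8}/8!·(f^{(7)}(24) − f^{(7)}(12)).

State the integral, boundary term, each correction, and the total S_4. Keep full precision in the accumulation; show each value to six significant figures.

S_4 ≈ 0.000195701

Integral: ∫_12^24 1/x^4 dx = 0.000168789.
Endpoint term: (f(12) + f(24))/2 = (4.82253e-05 + 3.01408e-06)/2 = 2.56197e-05.
So far: 0.000194408.
Correction k=1: B_{2}/2! · (f^{(1)}(24) − f^{(1)}(12)) = 1/12 · (-5.02347e-07 − (-1.60751e-05)) = 1.29773e-06.
After k=1: 0.000195706.
Correction k=2: B_{4}/4! · (f^{(3)}(24) − f^{(3)}(12)) = −1/720 · (-2.61639e-08 − (-3.34898e-06)) = -4.61502e-09.
After k=2: 0.000195701.
Correction k=3: B_{6}/6! · (f^{(5)}(24) − f^{(5)}(12)) = 1/30240 · (-2.54371e-09 − (-1.30238e-06)) = 4.29840e-11.
After k=3: 0.000195701.
Correction k=4: B_{8}/8! · (f^{(7)}(24) − f^{(7)}(12)) = −1/1209600 · (-3.97455e-10 − (-8.13988e-07)) = -6.72611e-13.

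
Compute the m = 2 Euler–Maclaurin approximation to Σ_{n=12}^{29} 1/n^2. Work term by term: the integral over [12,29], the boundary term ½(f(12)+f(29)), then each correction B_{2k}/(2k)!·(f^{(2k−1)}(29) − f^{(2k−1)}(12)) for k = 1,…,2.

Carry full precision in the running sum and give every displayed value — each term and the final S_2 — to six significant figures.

The integral term ∫_12^29 1/x^2 dx = 0.0488506.
Boundary: ½(f(12) + f(29)) = ½(0.00694444 + 0.00118906) = 0.00406675.
Running total after boundary: 0.0529173.
Correction k=1: B_{2}/2! · (f^{(1)}(29) − f^{(1)}(12)) = 1/12 · (-8.20042e-05 − (-0.00115741)) = 8.96169e-05.
Partial sum through k=1: 0.0530069.
Correction k=2: B_{4}/4! · (f^{(3)}(29) − f^{(3)}(12)) = −1/720 · (-1.17010e-06 − (-9.64506e-05)) = -1.32334e-07.

S_2 ≈ 0.0530068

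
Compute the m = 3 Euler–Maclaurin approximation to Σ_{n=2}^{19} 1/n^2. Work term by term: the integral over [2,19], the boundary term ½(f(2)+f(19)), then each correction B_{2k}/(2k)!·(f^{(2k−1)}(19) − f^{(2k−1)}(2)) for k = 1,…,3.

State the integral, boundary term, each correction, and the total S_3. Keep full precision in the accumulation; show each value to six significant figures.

S_3 ≈ 0.593707

Integral: ∫_2^19 1/x^2 dx = 0.447368.
Endpoint term: (f(2) + f(19))/2 = (0.250000 + 0.00277008)/2 = 0.126385.
Integral + boundary = 0.573753.
Order-1 term: 1/12 · (-0.000291588 − (-0.250000)) = 0.0208090.
Partial sum through k=1: 0.594562.
Order-2 term: −1/720 · (-9.69267e-06 − (-0.750000)) = -0.00104165.
Partial sum through k=2: 0.593521.
Order-3 term: 1/30240 · (-8.05485e-07 − (-5.62500)) = 0.000186012.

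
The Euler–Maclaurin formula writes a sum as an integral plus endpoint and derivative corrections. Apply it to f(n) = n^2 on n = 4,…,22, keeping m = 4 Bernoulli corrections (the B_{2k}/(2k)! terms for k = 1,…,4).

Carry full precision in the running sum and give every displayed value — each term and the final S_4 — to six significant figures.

The integral term ∫_4^22 x^2 dx = 3528.00.
½[f(4) + f(22)] = ½[16.0000 + 484.000] = 250.000.
So far: 3778.00.
Correction k=1: B_{2}/2! · (f^{(1)}(22) − f^{(1)}(4)) = 1/12 · (44.0000 − 8.00000) = 3.00000.
After k=1: 3781.00.
Correction k=2: B_{4}/4! · (f^{(3)}(22) − f^{(3)}(4)) = −1/720 · (0.00000 − 0.00000) = 0.00000.
After k=2: 3781.00.
Correction k=3: B_{6}/6! · (f^{(5)}(22) − f^{(5)}(4)) = 1/30240 · (0.00000 − 0.00000) = 0.00000.
After k=3: 3781.00.
Correction k=4: B_{8}/8! · (f^{(7)}(22) − f^{(7)}(4)) = −1/1209600 · (0.00000 − 0.00000) = 0.00000.

S_4 ≈ 3781.00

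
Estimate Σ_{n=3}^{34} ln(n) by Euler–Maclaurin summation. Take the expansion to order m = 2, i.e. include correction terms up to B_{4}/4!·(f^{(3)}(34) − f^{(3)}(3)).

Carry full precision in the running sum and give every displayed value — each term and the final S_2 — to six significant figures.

∫_3^34 ln(x) dx evaluates to 85.6004.
½[f(3) + f(34)] = ½[1.09861 + 3.52636] = 2.31249.
So far: 87.9129.
Correction k=1: B_{2}/2! · (f^{(1)}(34) − f^{(1)}(3)) = 1/12 · (0.0294118 − 0.333333) = -0.0253268.
Running total after k=1: 87.8876.
Correction k=2: B_{4}/4! · (f^{(3)}(34) − f^{(3)}(3)) = −1/720 · (5.08854e-05 − 0.0740741) = 0.000102810.

S_2 ≈ 87.8877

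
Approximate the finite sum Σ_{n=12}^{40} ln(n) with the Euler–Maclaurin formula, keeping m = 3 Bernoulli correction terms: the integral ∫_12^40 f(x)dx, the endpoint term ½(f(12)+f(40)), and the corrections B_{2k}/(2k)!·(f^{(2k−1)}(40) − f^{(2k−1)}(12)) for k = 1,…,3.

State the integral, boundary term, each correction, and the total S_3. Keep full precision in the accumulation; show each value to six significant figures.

S_3 ≈ 92.8183

∫_12^40 ln(x) dx evaluates to 89.7363.
Boundary: ½(f(12) + f(40)) = ½(2.48491 + 3.68888) = 3.08689.
Running total after boundary: 92.8232.
Order-1 term: 1/12 · (0.0250000 − 0.0833333) = -0.00486111.
Running total after k=1: 92.8183.
Order-2 term: −1/720 · (3.12500e-05 − 0.00115741) = 1.56411e-06.
Running total after k=2: 92.8183.
Order-3 term: 1/30240 · (2.34375e-07 − 9.64506e-05) = -3.18175e-09.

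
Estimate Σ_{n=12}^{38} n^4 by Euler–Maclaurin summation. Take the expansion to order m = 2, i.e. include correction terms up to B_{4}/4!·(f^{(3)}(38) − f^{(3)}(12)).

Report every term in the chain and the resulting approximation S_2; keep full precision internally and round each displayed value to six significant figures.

∫_12^38 x^4 dx evaluates to 1.57973e+07.
½[f(12) + f(38)] = ½[20736.0 + 2.08514e+06] = 1.05294e+06.
Running total after boundary: 1.68502e+07.
Order-1 term: 1/12 · (219488 − 6912.00) = 17714.7.
Partial sum through k=1: 1.68679e+07.
Order-2 term: −1/720 · (912.000 − 288.000) = -0.866667.

S_2 ≈ 1.68679e+07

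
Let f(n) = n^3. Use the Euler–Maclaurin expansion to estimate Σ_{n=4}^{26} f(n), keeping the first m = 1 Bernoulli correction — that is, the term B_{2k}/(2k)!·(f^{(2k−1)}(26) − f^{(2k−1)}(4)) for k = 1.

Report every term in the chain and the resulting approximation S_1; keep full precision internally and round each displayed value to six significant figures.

∫_4^26 x^3 dx evaluates to 114180.
Boundary: ½(f(4) + f(26)) = ½(64.0000 + 17576.0) = 8820.00.
Running total after boundary: 123000.
Order-1 term: 1/12 · (2028.00 − 48.0000) = 165.000.

S_1 ≈ 123165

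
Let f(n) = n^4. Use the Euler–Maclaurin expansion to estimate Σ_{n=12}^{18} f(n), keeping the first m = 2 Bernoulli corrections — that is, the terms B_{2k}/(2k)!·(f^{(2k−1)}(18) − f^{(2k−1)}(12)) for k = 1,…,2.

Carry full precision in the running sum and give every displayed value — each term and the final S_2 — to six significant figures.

S_2 ≈ 392371

∫_12^18 x^4 dx evaluates to 328147.
Boundary: ½(f(12) + f(18)) = ½(20736.0 + 104976) = 62856.0.
So far: 391003.
Correction k=1: B_{2}/2! · (f^{(1)}(18) − f^{(1)}(12)) = 1/12 · (23328.0 − 6912.00) = 1368.00.
After k=1: 392371.
Correction k=2: B_{4}/4! · (f^{(3)}(18) − f^{(3)}(12)) = −1/720 · (432.000 − 288.000) = -0.200000.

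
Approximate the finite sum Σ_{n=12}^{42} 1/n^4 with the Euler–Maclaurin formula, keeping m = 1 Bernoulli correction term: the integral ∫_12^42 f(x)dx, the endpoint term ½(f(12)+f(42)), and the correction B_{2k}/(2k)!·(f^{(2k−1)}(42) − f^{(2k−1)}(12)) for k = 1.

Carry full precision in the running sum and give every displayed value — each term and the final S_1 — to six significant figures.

S_1 ≈ 0.000214012

Integral: ∫_12^42 1/x^4 dx = 0.000188402.
½[f(12) + f(42)] = ½[4.82253e-05 + 3.21368e-07] = 2.42733e-05.
Integral + boundary = 0.000212675.
k=1: B_{2}/(2)! × [f^{(1)}(42) − f^{(1)}(12)] = 1/12 × (-3.06065e-08 − (-1.60751e-05)) = 1.33704e-06.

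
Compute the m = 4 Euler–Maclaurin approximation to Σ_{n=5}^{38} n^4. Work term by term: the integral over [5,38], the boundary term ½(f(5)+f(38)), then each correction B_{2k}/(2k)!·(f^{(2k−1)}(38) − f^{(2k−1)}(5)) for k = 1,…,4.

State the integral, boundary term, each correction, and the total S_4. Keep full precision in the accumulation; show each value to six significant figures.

S_4 ≈ 1.69075e+07

The integral term ∫_5^38 x^4 dx = 1.58464e+07.
Boundary: ½(f(5) + f(38)) = ½(625.000 + 2.08514e+06) = 1.04288e+06.
So far: 1.68893e+07.
Order-1 term: 1/12 · (219488 − 500.000) = 18249.0.
Running total after k=1: 1.69075e+07.
Order-2 term: −1/720 · (912.000 − 120.000) = -1.10000.
Running total after k=2: 1.69075e+07.
Order-3 term: 1/30240 · (0.00000 − 0.00000) = 0.00000.
Running total after k=3: 1.69075e+07.
Order-4 term: −1/1209600 · (0.00000 − 0.00000) = 0.00000.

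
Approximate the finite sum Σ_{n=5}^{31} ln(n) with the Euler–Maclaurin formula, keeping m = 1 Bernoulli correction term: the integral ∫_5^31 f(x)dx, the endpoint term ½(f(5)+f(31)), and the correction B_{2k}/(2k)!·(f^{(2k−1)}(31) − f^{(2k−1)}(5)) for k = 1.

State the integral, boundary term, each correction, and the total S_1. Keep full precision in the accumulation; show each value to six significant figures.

S_1 ≈ 74.9141

The integral term ∫_5^31 ln(x) dx = 72.4064.
½[f(5) + f(31)] = ½[1.60944 + 3.43399] = 2.52171.
Running total after boundary: 74.9281.
Correction k=1: B_{2}/2! · (f^{(1)}(31) − f^{(1)}(5)) = 1/12 · (0.0322581 − 0.200000) = -0.0139785.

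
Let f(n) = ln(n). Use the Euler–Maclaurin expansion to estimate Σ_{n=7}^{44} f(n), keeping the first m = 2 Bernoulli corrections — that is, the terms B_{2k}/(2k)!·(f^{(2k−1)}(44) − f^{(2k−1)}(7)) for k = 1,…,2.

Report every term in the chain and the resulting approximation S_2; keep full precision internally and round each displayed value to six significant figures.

S_2 ≈ 118.738

Integral: ∫_7^44 ln(x) dx = 115.883.
Boundary: ½(f(7) + f(44)) = ½(1.94591 + 3.78419) = 2.86505.
Running total after boundary: 118.748.
Correction k=1: B_{2}/2! · (f^{(1)}(44) − f^{(1)}(7)) = 1/12 · (0.0227273 − 0.142857) = -0.0100108.
Running total after k=1: 118.738.
Correction k=2: B_{4}/4! · (f^{(3)}(44) − f^{(3)}(7)) = −1/720 · (2.34786e-05 − 0.00583090) = 8.06587e-06.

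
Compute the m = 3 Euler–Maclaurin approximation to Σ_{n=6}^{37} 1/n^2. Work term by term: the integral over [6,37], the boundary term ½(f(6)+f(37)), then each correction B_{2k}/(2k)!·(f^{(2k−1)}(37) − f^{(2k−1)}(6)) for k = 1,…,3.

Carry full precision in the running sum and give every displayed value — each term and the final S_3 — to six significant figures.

The integral term ∫_6^37 1/x^2 dx = 0.139640.
Endpoint term: (f(6) + f(37))/2 = (0.0277778 + 0.000730460)/2 = 0.0142541.
Integral + boundary = 0.153894.
Order-1 term: 1/12 · (-3.94843e-05 − (-0.00925926)) = 0.000768315.
Partial sum through k=1: 0.154662.
Order-2 term: −1/720 · (-3.46101e-07 − (-0.00308642)) = -4.28621e-06.
Partial sum through k=2: 0.154658.
Order-3 term: 1/30240 · (-7.58439e-09 − (-0.00257202)) = 8.50532e-08.

S_3 ≈ 0.154658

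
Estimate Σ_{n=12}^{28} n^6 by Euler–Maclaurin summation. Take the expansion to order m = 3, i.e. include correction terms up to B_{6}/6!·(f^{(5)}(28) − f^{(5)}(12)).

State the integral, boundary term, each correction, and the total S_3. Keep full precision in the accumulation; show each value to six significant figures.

S_3 ≈ 2.17336e+09

Integral: ∫_12^28 x^6 dx = 1.92244e+09.
Boundary: ½(f(12) + f(28)) = ½(2.98598e+06 + 4.81890e+08) = 2.42438e+08.
Integral + boundary = 2.16488e+09.
Correction k=1: B_{2}/2! · (f^{(1)}(28) − f^{(1)}(12)) = 1/12 · (1.03262e+08 − 1.49299e+06) = 8.48077e+06.
Partial sum through k=1: 2.17336e+09.
Correction k=2: B_{4}/4! · (f^{(3)}(28) − f^{(3)}(12)) = −1/720 · (2.63424e+06 − 207360) = -3370.67.
Partial sum through k=2: 2.17336e+09.
Correction k=3: B_{6}/6! · (f^{(5)}(28) − f^{(5)}(12)) = 1/30240 · (20160.0 − 8640.00) = 0.380952.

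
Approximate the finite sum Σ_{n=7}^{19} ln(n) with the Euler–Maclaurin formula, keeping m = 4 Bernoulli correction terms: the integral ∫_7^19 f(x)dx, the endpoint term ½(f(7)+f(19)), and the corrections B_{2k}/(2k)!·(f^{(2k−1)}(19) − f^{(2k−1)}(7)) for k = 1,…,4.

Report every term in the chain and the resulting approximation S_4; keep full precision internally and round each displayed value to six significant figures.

The integral term ∫_7^19 ln(x) dx = 30.3230.
½[f(7) + f(19)] = ½[1.94591 + 2.94444] = 2.44517.
So far: 32.7681.
Correction k=1: B_{2}/2! · (f^{(1)}(19) − f^{(1)}(7)) = 1/12 · (0.0526316 − 0.142857) = -0.00751880.
Running total after k=1: 32.7606.
Correction k=2: B_{4}/4! · (f^{(3)}(19) − f^{(3)}(7)) = −1/720 · (0.000291588 − 0.00583090) = 7.69349e-06.
Running total after k=2: 32.7606.
Correction k=3: B_{6}/6! · (f^{(5)}(19) − f^{(5)}(7)) = 1/30240 · (9.69267e-06 − 0.00142798) = -4.69009e-08.
Running total after k=3: 32.7606.
Correction k=4: B_{8}/8! · (f^{(7)}(19) − f^{(7)}(7)) = −1/1209600 · (8.05485e-07 − 0.000874271) = 7.22111e-10.

S_4 ≈ 32.7606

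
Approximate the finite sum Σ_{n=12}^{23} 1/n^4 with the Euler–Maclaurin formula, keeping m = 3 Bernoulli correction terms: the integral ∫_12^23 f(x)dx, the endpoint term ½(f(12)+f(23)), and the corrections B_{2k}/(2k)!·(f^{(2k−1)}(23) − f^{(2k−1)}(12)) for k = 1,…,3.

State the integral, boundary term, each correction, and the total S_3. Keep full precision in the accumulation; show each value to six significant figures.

∫_12^23 1/x^4 dx evaluates to 0.000165505.
Endpoint term: (f(12) + f(23))/2 = (4.82253e-05 + 3.57346e-06)/2 = 2.58994e-05.
So far: 0.000191404.
k=1: B_{2}/(2)! × [f^{(1)}(23) − f^{(1)}(12)] = 1/12 × (-6.21471e-07 − (-1.60751e-05)) = 1.28780e-06.
After k=1: 0.000192692.
k=2: B_{4}/(4)! × [f^{(3)}(23) − f^{(3)}(12)] = −1/720 × (-3.52441e-08 − (-3.34898e-06)) = -4.60241e-09.
After k=2: 0.000192687.
k=3: B_{6}/(6)! × [f^{(5)}(23) − f^{(5)}(12)] = 1/30240 × (-3.73094e-09 − (-1.30238e-06)) = 4.29448e-11.

S_3 ≈ 0.000192687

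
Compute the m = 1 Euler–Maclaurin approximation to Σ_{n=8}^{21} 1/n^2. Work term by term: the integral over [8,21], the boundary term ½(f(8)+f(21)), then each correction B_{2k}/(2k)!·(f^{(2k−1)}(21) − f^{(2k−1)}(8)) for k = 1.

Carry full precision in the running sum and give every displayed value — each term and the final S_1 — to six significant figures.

S_1 ≈ 0.0866348

∫_8^21 1/x^2 dx evaluates to 0.0773810.
½[f(8) + f(21)] = ½[0.0156250 + 0.00226757] = 0.00894629.
So far: 0.0863272.
k=1: B_{2}/(2)! × [f^{(1)}(21) − f^{(1)}(8)] = 1/12 × (-0.000215959 − (-0.00390625)) = 0.000307524.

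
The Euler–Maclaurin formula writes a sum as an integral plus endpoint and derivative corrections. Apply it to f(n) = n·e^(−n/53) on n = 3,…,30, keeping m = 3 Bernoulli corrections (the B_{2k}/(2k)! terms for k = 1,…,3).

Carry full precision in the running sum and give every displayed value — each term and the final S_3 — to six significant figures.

∫_3^30 x·e^(−x/53) dx evaluates to 307.043.
Boundary: ½(f(3) + f(30)) = ½(2.83491 + 17.0331) = 9.93401.
So far: 316.977.
k=1: B_{2}/(2)! × [f^{(1)}(30) − f^{(1)}(3)] = 1/12 × (0.246391 − 0.891480) = -0.0537574.
After k=1: 316.923.
k=2: B_{4}/(4)! × [f^{(3)}(30) − f^{(3)}(3)] = −1/720 × (0.000491966 − 0.000990180) = 6.91964e-07.
After k=2: 316.923.
k=3: B_{6}/(6)! × [f^{(5)}(30) − f^{(5)}(3)] = 1/30240 × (3.19052e-07 − 5.92024e-07) = -9.02685e-12.

S_3 ≈ 316.923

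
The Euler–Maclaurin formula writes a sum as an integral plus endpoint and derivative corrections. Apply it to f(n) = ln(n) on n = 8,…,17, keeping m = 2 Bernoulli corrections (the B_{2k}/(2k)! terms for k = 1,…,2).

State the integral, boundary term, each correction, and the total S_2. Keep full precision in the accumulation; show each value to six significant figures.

∫_8^17 ln(x) dx evaluates to 22.5291.
½[f(8) + f(17)] = ½[2.07944 + 2.83321] = 2.45633.
So far: 24.9854.
k=1: B_{2}/(2)! × [f^{(1)}(17) − f^{(1)}(8)] = 1/12 × (0.0588235 − 0.125000) = -0.00551471.
Running total after k=1: 24.9799.
k=2: B_{4}/(4)! × [f^{(3)}(17) − f^{(3)}(8)] = −1/720 × (0.000407083 − 0.00390625) = 4.85995e-06.

S_2 ≈ 24.9799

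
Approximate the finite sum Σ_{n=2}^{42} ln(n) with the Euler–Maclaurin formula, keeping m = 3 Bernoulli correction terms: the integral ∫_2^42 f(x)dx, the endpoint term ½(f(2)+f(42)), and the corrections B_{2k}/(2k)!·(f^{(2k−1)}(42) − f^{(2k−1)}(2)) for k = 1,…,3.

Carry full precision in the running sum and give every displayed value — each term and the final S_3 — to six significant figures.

S_3 ≈ 117.772

Integral: ∫_2^42 ln(x) dx = 115.596.
Endpoint term: (f(2) + f(42))/2 = (0.693147 + 3.73767)/2 = 2.21541.
Running total after boundary: 117.811.
Order-1 term: 1/12 · (0.0238095 − 0.500000) = -0.0396825.
Running total after k=1: 117.772.
Order-2 term: −1/720 · (2.69949e-05 − 0.250000) = 0.000347185.
Running total after k=2: 117.772.
Order-3 term: 1/30240 · (1.83639e-07 − 0.750000) = -2.48016e-05.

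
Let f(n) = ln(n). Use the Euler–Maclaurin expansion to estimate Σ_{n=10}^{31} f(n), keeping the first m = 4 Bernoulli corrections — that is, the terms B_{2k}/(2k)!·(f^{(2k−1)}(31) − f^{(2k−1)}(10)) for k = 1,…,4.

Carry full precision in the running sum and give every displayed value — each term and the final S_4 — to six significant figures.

Integral: ∫_10^31 ln(x) dx = 62.4278.
Endpoint term: (f(10) + f(31))/2 = (2.30259 + 3.43399)/2 = 2.86829.
Integral + boundary = 65.2960.
Order-1 term: 1/12 · (0.0322581 − 0.100000) = -0.00564516.
After k=1: 65.2904.
Order-2 term: −1/720 · (6.71344e-05 − 0.00200000) = 2.68454e-06.
After k=2: 65.2904.
Order-3 term: 1/30240 · (8.38306e-07 − 0.000240000) = -7.90879e-09.
After k=3: 65.2904.
Order-4 term: −1/1209600 · (2.61698e-08 − 7.20000e-05) = 5.95022e-11.

S_4 ≈ 65.2904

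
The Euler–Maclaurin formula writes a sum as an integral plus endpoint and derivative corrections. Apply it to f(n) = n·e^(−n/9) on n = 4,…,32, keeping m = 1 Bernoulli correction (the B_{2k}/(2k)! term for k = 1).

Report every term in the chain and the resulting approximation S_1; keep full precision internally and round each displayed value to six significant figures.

S_1 ≈ 66.1811

Integral: ∫_4^32 x·e^(−x/9) dx = 64.4774.
Boundary: ½(f(4) + f(32)) = ½(2.56472 + 0.914096) = 1.73941.
So far: 66.2168.
Correction k=1: B_{2}/2! · (f^{(1)}(32) − f^{(1)}(4)) = 1/12 · (-0.0730007 − 0.356211) = -0.0357677.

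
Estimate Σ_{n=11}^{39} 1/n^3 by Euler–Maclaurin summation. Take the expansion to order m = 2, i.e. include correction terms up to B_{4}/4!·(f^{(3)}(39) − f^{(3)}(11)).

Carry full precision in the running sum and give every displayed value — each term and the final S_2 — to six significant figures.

S_2 ≈ 0.00420451

The integral term ∫_11^39 1/x^3 dx = 0.00380350.
½[f(11) + f(39)] = ½[0.000751315 + 1.68580e-05] = 0.000384086.
Integral + boundary = 0.00418759.
k=1: B_{2}/(2)! × [f^{(1)}(39) − f^{(1)}(11)] = 1/12 × (-1.29677e-06 − (-0.000204904)) = 1.69673e-05.
Partial sum through k=1: 0.00420455.
k=2: B_{4}/(4)! × [f^{(3)}(39) − f^{(3)}(11)] = −1/720 × (-1.70515e-08 − (-3.38684e-05)) = -4.70158e-08.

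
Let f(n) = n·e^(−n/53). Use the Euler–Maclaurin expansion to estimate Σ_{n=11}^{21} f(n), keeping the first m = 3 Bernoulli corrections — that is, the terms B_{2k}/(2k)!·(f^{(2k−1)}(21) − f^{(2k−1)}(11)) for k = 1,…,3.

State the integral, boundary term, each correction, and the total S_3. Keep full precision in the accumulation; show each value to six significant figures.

S_3 ≈ 128.834

The integral term ∫_11^21 x·e^(−x/53) dx = 117.319.
Boundary: ½(f(11) + f(21)) = ½(8.93832 + 14.1299) = 11.5341.
So far: 128.854.
Order-1 term: 1/12 · (0.406252 − 0.643927) = -0.0198063.
Running total after k=1: 128.834.
Order-2 term: −1/720 · (0.000623695 − 0.000807788) = 2.55684e-07.
Running total after k=2: 128.834.
Order-3 term: 1/30240 · (3.92583e-07 − 4.93535e-07) = -3.33835e-12.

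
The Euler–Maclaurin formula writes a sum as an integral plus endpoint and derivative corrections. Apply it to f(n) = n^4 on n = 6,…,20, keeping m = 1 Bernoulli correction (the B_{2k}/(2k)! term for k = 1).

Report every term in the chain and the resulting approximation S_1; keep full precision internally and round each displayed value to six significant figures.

S_1 ≈ 721687

∫_6^20 x^4 dx evaluates to 638445.
Endpoint term: (f(6) + f(20))/2 = (1296.00 + 160000)/2 = 80648.0.
Running total after boundary: 719093.
k=1: B_{2}/(2)! × [f^{(1)}(20) − f^{(1)}(6)] = 1/12 × (32000.0 − 864.000) = 2594.67.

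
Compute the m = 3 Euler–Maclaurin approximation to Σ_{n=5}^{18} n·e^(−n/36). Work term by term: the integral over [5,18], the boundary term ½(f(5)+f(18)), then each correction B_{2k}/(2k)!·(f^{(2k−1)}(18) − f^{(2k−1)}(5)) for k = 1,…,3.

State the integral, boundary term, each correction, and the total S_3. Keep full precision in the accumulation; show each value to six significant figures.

S_3 ≈ 113.101

The integral term ∫_5^18 x·e^(−x/36) dx = 105.504.
Boundary: ½(f(5) + f(18)) = ½(4.35162 + 10.9176) = 7.63459.
So far: 113.138.
Order-1 term: 1/12 · (0.303265 − 0.749446) = -0.0371817.
Partial sum through k=1: 113.101.
Order-2 term: −1/720 · (0.00117001 − 0.00192137) = 1.04356e-06.
Partial sum through k=2: 113.101.
Order-3 term: 1/30240 · (1.62501e-06 − 2.51888e-06) = -2.95592e-11.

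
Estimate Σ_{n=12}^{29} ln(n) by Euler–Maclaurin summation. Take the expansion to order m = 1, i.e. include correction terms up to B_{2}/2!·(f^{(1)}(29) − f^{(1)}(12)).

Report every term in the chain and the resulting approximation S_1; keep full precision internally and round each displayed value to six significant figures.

S_1 ≈ 53.7547

The integral term ∫_12^29 ln(x) dx = 50.8327.
Endpoint term: (f(12) + f(29))/2 = (2.48491 + 3.36730)/2 = 2.92610.
So far: 53.7588.
Order-1 term: 1/12 · (0.0344828 − 0.0833333) = -0.00407088.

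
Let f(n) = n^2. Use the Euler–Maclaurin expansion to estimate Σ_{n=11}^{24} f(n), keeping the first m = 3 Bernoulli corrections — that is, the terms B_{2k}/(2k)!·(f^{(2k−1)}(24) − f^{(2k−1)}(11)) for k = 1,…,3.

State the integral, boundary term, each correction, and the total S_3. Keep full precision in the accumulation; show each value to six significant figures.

S_3 ≈ 4515.00

The integral term ∫_11^24 x^2 dx = 4164.33.
½[f(11) + f(24)] = ½[121.000 + 576.000] = 348.500.
So far: 4512.83.
Order-1 term: 1/12 · (48.0000 − 22.0000) = 2.16667.
After k=1: 4515.00.
Order-2 term: −1/720 · (0.00000 − 0.00000) = 0.00000.
After k=2: 4515.00.
Order-3 term: 1/30240 · (0.00000 − 0.00000) = 0.00000.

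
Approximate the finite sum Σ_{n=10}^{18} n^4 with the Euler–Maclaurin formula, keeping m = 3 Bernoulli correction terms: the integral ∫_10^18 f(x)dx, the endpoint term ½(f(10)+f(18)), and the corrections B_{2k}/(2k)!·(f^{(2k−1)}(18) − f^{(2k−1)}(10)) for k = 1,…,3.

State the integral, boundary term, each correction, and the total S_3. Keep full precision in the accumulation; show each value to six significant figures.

The integral term ∫_10^18 x^4 dx = 357914.
Endpoint term: (f(10) + f(18))/2 = (10000.0 + 104976)/2 = 57488.0.
Integral + boundary = 415402.
Order-1 term: 1/12 · (23328.0 − 4000.00) = 1610.67.
Partial sum through k=1: 417012.
Order-2 term: −1/720 · (432.000 − 240.000) = -0.266667.
Partial sum through k=2: 417012.
Order-3 term: 1/30240 · (0.00000 − 0.00000) = 0.00000.

S_3 ≈ 417012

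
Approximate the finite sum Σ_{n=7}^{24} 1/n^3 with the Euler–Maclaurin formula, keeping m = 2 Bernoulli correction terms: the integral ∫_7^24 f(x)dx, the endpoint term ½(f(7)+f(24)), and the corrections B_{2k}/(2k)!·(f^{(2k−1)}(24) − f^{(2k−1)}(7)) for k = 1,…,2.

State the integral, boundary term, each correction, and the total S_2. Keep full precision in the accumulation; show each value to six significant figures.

Integral: ∫_7^24 1/x^3 dx = 0.00933603.
½[f(7) + f(24)] = ½[0.00291545 + 7.23380e-05] = 0.00149389.
Integral + boundary = 0.0108299.
Order-1 term: 1/12 · (-9.04225e-06 − (-0.00124948)) = 0.000103370.
After k=1: 0.0109333.
Order-2 term: −1/720 · (-3.13967e-07 − (-0.000509992)) = -7.07886e-07.

S_2 ≈ 0.0109326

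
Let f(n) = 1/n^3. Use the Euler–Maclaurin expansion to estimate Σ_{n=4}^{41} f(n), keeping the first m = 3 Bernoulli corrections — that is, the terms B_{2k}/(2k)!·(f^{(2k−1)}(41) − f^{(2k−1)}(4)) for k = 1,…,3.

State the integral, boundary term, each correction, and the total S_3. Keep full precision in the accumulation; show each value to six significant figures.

S_3 ≈ 0.0397297

The integral term ∫_4^41 1/x^3 dx = 0.0309526.
½[f(4) + f(41)] = ½[0.0156250 + 1.45094e-05] = 0.00781975.
Running total after boundary: 0.0387723.
Correction k=1: B_{2}/2! · (f^{(1)}(41) − f^{(1)}(4)) = 1/12 · (-1.06166e-06 − (-0.0117188)) = 0.000976474.
Running total after k=1: 0.0397488.
Correction k=2: B_{4}/4! · (f^{(3)}(41) − f^{(3)}(4)) = −1/720 · (-1.26313e-08 − (-0.0146484)) = -2.03450e-05.
Running total after k=2: 0.0397284.
Correction k=3: B_{6}/6! · (f^{(5)}(41) − f^{(5)}(4)) = 1/30240 · (-3.15595e-10 − (-0.0384521)) = 1.27157e-06.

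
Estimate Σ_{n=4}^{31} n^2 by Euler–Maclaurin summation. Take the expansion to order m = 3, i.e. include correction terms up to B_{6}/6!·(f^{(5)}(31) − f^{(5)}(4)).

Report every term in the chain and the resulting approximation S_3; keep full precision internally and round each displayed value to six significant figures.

The integral term ∫_4^31 x^2 dx = 9909.00.
Boundary: ½(f(4) + f(31)) = ½(16.0000 + 961.000) = 488.500.
Running total after boundary: 10397.5.
Correction k=1: B_{2}/2! · (f^{(1)}(31) − f^{(1)}(4)) = 1/12 · (62.0000 − 8.00000) = 4.50000.
Partial sum through k=1: 10402.0.
Correction k=2: B_{4}/4! · (f^{(3)}(31) − f^{(3)}(4)) = −1/720 · (0.00000 − 0.00000) = 0.00000.
Partial sum through k=2: 10402.0.
Correction k=3: B_{6}/6! · (f^{(5)}(31) − f^{(5)}(4)) = 1/30240 · (0.00000 − 0.00000) = 0.00000.

S_3 ≈ 10402.0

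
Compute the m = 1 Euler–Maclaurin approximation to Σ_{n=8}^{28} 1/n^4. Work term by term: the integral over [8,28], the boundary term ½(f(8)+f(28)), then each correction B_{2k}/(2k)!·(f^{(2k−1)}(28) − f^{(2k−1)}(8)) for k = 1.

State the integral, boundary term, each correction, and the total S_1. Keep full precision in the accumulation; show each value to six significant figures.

S_1 ≈ 0.000768894

The integral term ∫_8^28 1/x^4 dx = 0.000635857.
Boundary: ½(f(8) + f(28)) = ½(0.000244141 + 1.62693e-06) = 0.000122884.
Running total after boundary: 0.000758741.
k=1: B_{2}/(2)! × [f^{(1)}(28) − f^{(1)}(8)] = 1/12 × (-2.32418e-07 − (-0.000122070)) = 1.01532e-05.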